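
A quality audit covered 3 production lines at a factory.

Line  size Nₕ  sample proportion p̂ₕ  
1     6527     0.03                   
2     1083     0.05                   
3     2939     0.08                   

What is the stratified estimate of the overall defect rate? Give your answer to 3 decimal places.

0.046

N = 6527 + 1083 + 2939 = 10549.
Overall proportion = Σ (Nₕ/N)·p̂ₕ.
Σ Nₕp̂ₕ = 195.81 + 54.15 + 235.12 = 485.08.
485.08 / 10549 = 0.04598... → 0.046.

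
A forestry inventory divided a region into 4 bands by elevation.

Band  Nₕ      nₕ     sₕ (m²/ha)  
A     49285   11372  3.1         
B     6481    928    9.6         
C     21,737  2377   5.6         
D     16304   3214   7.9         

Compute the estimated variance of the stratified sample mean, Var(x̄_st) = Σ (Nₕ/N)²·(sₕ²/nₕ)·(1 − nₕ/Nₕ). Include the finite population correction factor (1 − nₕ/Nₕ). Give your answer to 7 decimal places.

0.0016875

N = 93807; Wₕ = Nₕ/N.
band A: (49285/93807)²·3.1²/11372·(1 − 11372/49285) = 0.0001794399
band B: (6481/93807)²·9.6²/928·(1 − 928/6481) = 0.0004061568
band C: (21737/93807)²·5.6²/2377·(1 − 2377/21737) = 0.0006309302
band D: (16304/93807)²·7.9²/3214·(1 − 3214/16304) = 0.0004709466
Sum = 0.0016874734 → 0.0016875.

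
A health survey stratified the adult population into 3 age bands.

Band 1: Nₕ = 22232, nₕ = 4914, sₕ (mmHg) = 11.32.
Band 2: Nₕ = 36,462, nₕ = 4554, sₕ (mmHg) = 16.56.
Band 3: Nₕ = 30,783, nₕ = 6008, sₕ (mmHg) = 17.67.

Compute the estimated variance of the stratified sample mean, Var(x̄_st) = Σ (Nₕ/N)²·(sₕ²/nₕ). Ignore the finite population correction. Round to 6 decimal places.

N = 89477; Wₕ = Nₕ/N.
band 1: (22232/89477)²·11.32²/4914 = 0.001609874
band 2: (36462/89477)²·16.56²/4554 = 0.009999673
band 3: (30783/89477)²·17.67²/6008 = 0.006150950
Sum = 0.017760497 → 0.017760.

0.017760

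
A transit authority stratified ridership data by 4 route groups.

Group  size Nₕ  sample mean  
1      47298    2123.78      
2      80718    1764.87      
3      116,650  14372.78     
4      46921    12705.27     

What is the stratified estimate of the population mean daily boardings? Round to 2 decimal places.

8627.39

N = 47298 + 80718 + 116650 + 46921 = 291587.
The stratified mean weights each stratum mean by its population share Nₕ/N.
Σ Nₕx̄ₕ = 47298·2123.78 + 80718·1764.87 + 116650·14372.78 + 46921·12705.27 = 100450546.44 + 142456776.66 + 1676584787 + 596143973.67 = 2515636083.77.
Divide by N: 2515636083.77 / 291587 = 8627.3945... → 8627.39.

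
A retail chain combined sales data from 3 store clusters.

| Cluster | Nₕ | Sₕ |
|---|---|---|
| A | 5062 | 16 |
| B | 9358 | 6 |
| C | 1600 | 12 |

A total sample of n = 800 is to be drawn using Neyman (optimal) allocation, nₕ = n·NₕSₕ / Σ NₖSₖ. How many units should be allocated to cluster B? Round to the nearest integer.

A: NₕSₕ = 5062·16 = 80992
B: NₕSₕ = 9358·6 = 56148
C: NₕSₕ = 1600·12 = 19200
Σ NₕSₕ = 156340.
n_B = 800·56148/156340 = 287.312... → 287.

287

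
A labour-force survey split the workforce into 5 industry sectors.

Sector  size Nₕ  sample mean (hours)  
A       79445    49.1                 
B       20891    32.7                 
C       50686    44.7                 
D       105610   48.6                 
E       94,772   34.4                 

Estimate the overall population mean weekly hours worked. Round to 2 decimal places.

x̄_st = (Σ Nₕx̄ₕ) / (Σ Nₕ) = (79445·49.1 + 20891·32.7 + 50686·44.7 + 105610·48.6 + 94772·34.4) / 351404
= 15242352.2 / 351404 = 43.3756... → 43.38.

43.38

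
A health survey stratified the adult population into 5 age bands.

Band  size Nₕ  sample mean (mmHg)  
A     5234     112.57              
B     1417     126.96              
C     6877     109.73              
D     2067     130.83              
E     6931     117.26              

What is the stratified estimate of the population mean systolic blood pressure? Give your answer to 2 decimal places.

115.73

N = 5234 + 1417 + 6877 + 2067 + 6931 = 22526.
Overall mean = Σ (Nₕ/N)·x̄ₕ — weight by population share, not a simple average.
Σ Nₕx̄ₕ = 5234·112.57 + 1417·126.96 + 6877·109.73 + 2067·130.83 + 6931·117.26 = 589191.38 + 179902.32 + 754613.21 + 270425.61 + 812729.06 = 2606861.58.
Divide by N: 2606861.58 / 22526 = 115.7268... → 115.73.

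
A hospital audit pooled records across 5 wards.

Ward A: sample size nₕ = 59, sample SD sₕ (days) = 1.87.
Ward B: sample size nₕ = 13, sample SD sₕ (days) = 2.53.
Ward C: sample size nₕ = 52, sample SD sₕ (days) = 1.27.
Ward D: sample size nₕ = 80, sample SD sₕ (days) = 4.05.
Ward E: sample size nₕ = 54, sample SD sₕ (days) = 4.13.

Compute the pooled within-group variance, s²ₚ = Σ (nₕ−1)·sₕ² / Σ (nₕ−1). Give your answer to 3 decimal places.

10.125

A: (59−1)·1.87² = 58·3.4969 = 202.8202
B: (13−1)·2.53² = 12·6.4009 = 76.8108
C: (52−1)·1.27² = 51·1.6129 = 82.2579
D: (80−1)·4.05² = 79·16.4025 = 1295.7975
E: (54−1)·4.13² = 53·17.0569 = 904.0157
Numerator = 2561.7021; denominator = Σ(nₕ−1) = 253.
s²ₚ = 2561.7021/253 = 10.12530... → 10.125.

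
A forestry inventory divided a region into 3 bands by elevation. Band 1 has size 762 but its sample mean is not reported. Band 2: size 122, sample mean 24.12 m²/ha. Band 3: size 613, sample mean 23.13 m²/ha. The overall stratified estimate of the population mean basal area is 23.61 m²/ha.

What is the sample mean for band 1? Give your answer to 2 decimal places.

23.91

N = 762 + 122 + 613 = 1497.
Overall total = μ·N = 23.61·1497 = 35344.17.
Subtract the known strata: 122·24.12 + 613·23.13 = 17121.33.
Remaining total for band 1: 35344.17 − 17121.33 = 18222.84.
Divide by its size: 18222.84 / 762 = 23.9145... → 23.91.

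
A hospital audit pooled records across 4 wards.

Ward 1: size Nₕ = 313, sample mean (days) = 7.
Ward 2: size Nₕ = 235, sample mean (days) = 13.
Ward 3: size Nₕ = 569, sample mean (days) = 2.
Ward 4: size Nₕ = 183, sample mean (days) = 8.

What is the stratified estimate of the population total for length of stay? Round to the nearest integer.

Population total = Σ Nₕ·x̄ₕ (each stratum's size times its mean).
313·7 + 235·13 + 569·2 + 183·8 = 2191 + 3055 + 1138 + 1464 = 7848.

7848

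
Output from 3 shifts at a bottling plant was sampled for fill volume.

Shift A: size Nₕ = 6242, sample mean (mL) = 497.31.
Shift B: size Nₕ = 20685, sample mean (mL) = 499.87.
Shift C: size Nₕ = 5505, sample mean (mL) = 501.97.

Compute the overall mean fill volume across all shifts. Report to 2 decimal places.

499.73

N = 6242 + 20685 + 5505 = 32432.
Overall mean = Σ (Nₕ/N)·x̄ₕ — weight by population share, not a simple average.
Σ Nₕx̄ₕ = 6242·497.31 + 20685·499.87 + 5505·501.97 = 3104209.02 + 10339810.95 + 2763344.85 = 16207364.82.
Divide by N: 16207364.82 / 32432 = 499.7337... → 499.73.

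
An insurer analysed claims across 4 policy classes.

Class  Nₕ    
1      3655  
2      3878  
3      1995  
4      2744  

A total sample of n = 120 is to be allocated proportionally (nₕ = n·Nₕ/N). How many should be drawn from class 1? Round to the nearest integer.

36

Share of class 1 = 3655/12272 = 0.29783.
Allocate 120 × 0.29783 = 35.740... → 36.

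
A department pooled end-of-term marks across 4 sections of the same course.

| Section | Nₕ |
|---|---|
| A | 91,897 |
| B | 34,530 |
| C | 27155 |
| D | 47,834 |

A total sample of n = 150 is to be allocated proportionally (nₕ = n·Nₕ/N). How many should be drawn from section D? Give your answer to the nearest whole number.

36

N = 91897 + 34530 + 27155 + 47834 = 201416.
n_D = 150·47834/201416 = 35.623... → 36.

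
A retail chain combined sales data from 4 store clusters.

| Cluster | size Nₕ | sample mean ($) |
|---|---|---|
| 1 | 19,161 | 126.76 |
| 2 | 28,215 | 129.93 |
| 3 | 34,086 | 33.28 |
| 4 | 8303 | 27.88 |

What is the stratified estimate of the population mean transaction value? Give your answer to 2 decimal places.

83.11

x̄_st = (Σ Nₕx̄ₕ) / (Σ Nₕ) = (19161·126.76 + 28215·129.93 + 34086·33.28 + 8303·27.88) / 89765
= 7460693.03 / 89765 = 83.1136... → 83.11.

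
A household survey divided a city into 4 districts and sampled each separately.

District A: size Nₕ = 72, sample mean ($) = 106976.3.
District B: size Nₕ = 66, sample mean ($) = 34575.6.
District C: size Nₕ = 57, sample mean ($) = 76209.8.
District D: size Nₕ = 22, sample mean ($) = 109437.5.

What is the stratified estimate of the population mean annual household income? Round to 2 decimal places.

77123.81

N = 217; weights Wₕ = Nₕ/N = (0.3318, 0.3041, 0.2627, 0.1014).
x̄_st = Σ Wₕ·x̄ₕ = 0.3318·106976.3 + 0.3041·34575.6 + 0.2627·76209.8 + 0.1014·109437.5 ≈ 77123.8101...
→ 77123.81.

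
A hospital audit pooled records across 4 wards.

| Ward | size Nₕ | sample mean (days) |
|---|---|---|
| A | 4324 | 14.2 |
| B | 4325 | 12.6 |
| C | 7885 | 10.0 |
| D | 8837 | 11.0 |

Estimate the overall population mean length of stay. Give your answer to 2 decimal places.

11.51

N = 25371; weights Wₕ = Nₕ/N = (0.1704, 0.1705, 0.3108, 0.3483).
x̄_st = Σ Wₕ·x̄ₕ = 0.1704·14.2 + 0.1705·12.6 + 0.3108·10.0 + 0.3483·11.0 ≈ 11.5073...
→ 11.51.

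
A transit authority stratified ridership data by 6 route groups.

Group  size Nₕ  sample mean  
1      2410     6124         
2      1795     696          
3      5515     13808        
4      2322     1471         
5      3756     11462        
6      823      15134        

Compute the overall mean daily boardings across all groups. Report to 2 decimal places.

9089.80

x̄_st = (Σ Nₕx̄ₕ) / (Σ Nₕ) = (2410·6124 + 1795·696 + 5515·13808 + 2322·1471 + 3756·11462 + 823·15134) / 16621
= 151081496 / 16621 = 9089.7958... → 9089.80.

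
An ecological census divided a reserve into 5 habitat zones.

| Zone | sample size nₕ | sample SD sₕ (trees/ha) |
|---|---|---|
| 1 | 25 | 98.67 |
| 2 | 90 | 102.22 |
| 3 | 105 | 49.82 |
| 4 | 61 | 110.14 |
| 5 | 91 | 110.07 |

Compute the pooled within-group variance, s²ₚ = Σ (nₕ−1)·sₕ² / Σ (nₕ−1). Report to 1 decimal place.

1: (25−1)·98.67² = 24·9735.7689 = 233658.4536
2: (90−1)·102.22² = 89·10448.9284 = 929954.6276
3: (105−1)·49.82² = 104·2482.0324 = 258131.3696
4: (61−1)·110.14² = 60·12130.8196 = 727849.176
5: (91−1)·110.07² = 90·12115.4049 = 1090386.441
Numerator = 3239980.0678; denominator = Σ(nₕ−1) = 367.
s²ₚ = 3239980.0678/367 = 8828.284... → 8828.3.

8828.3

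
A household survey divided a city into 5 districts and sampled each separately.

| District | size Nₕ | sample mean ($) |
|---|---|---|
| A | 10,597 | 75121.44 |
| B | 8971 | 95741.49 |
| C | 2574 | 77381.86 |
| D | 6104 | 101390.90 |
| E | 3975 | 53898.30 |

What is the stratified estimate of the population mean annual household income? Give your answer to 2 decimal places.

83401.37

x̄_st = (Σ Nₕx̄ₕ) / (Σ Nₕ) = (10597·75121.44 + 8971·95741.49 + 2574·77381.86 + 6104·101390.90 + 3975·53898.30) / 32221
= 2687275510.21 / 32221 = 83401.3690... → 83401.37.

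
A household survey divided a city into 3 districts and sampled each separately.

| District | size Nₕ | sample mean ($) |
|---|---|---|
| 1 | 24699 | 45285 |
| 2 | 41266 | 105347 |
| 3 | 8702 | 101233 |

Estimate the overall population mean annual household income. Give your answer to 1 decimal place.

84999.7

x̄_st = (Σ Nₕx̄ₕ) / (Σ Nₕ) = (24699·45285 + 41266·105347 + 8702·101233) / 74667
= 6346673083 / 74667 = 84999.706... → 84999.7.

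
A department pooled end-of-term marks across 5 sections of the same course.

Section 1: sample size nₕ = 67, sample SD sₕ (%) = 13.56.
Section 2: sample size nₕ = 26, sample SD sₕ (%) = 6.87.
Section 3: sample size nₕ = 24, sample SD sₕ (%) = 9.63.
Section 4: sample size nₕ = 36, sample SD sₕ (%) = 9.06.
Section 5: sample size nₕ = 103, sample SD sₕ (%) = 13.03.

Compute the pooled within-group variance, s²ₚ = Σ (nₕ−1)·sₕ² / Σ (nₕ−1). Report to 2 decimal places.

Degrees of freedom: 66 + 25 + 23 + 35 + 102 = 251.
Σ(nₕ−1)sₕ² = 66·183.8736 + 25·47.1969 + 23·92.7369 + 35·82.0836 + 102·169.7809 = 35639.1066.
s²ₚ = 35639.1066 / 251 = 141.9885... → 141.99.

141.99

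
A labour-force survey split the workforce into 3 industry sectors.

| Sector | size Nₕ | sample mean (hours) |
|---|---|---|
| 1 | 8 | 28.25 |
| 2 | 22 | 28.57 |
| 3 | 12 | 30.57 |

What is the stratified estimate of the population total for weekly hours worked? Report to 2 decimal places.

1221.38

Estimate total by summing Nₕ·x̄ₕ over strata.
8·28.25 + 22·28.57 + 12·30.57 = 226 + 628.54 + 366.84 = 1221.38.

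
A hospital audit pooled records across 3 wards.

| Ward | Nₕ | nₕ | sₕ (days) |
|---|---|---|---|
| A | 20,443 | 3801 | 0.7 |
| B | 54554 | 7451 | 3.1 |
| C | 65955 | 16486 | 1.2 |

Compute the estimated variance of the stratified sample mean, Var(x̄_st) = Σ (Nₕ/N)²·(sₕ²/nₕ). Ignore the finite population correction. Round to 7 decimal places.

N = 140952. Term for each stratum: Wₕ²sₕ²/nₕ.
Var(x̄_st) = 0.0000027117 + 0.0001932055 + 0.0000191249 = 0.0002150422 → 0.0002150.

0.0002150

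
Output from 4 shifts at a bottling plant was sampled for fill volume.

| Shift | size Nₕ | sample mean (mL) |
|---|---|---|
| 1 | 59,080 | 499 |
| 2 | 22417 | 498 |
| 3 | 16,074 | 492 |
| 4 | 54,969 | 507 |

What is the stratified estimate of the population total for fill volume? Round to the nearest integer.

76422277

1: 59080·499 = 29480920
2: 22417·498 = 11163666
3: 16074·492 = 7908408
4: 54969·507 = 27869283
τ̂ = Σ Nₕx̄ₕ = 76422277.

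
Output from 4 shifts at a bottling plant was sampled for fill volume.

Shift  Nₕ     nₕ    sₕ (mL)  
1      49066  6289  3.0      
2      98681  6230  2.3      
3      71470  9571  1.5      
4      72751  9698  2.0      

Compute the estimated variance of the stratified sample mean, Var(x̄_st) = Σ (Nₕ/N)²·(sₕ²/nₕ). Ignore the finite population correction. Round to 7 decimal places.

N = 291968. Term for each stratum: Wₕ²sₕ²/nₕ.
Var(x̄_st) = 0.0000404158 + 0.0000969983 + 0.0000140865 + 0.0000256086 = 0.0001771092 → 0.0001771.

0.0001771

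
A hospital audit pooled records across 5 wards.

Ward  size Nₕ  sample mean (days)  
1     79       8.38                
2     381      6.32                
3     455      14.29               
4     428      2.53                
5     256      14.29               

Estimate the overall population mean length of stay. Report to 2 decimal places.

8.95

N = 1599; weights Wₕ = Nₕ/N = (0.0494, 0.2383, 0.2846, 0.2677, 0.1601).
x̄_st = Σ Wₕ·x̄ₕ = 0.0494·8.38 + 0.2383·6.32 + 0.2846·14.29 + 0.2677·2.53 + 0.1601·14.29 ≈ 8.9512...
→ 8.95.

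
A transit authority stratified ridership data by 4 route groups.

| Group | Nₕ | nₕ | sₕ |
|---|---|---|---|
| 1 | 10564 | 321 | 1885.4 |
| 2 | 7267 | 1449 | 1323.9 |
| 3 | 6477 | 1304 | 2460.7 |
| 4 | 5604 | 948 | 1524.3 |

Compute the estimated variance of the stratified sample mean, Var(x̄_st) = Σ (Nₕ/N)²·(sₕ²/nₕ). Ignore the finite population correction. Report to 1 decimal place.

1756.4

N = 29912; Wₕ = Nₕ/N.
group 1: (10564/29912)²·1885.4²/321 = 1381.2359
group 2: (7267/29912)²·1323.9²/1449 = 71.3939
group 3: (6477/29912)²·2460.7²/1304 = 217.7192
group 4: (5604/29912)²·1524.3²/948 = 86.0276
Sum = 1756.3766 → 1756.4.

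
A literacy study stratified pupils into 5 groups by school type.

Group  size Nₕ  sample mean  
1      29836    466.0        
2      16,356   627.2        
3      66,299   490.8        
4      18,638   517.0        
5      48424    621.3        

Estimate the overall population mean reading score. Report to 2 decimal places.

537.02

N = 179553; weights Wₕ = Nₕ/N = (0.1662, 0.0911, 0.3692, 0.1038, 0.2697).
x̄_st = Σ Wₕ·x̄ₕ = 0.1662·466.0 + 0.0911·627.2 + 0.3692·490.8 + 0.1038·517.0 + 0.2697·621.3 ≈ 537.0185...
→ 537.02.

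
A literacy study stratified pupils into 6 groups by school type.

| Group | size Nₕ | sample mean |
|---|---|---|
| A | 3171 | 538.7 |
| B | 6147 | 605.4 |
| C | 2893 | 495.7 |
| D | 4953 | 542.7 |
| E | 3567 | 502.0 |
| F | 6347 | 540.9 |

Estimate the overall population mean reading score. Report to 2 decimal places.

N = 3171 + 6147 + 2893 + 4953 + 3567 + 6347 = 27078.
The stratified mean weights each stratum mean by its population share Nₕ/N.
Σ Nₕx̄ₕ = 3171·538.7 + 6147·605.4 + 2893·495.7 + 4953·542.7 + 3567·502.0 + 6347·540.9 = 1708217.7 + 3721393.8 + 1434060.1 + 2687993.1 + 1790634 + 3433092.3 = 14775391.
Divide by N: 14775391 / 27078 = 545.6604... → 545.66.

545.66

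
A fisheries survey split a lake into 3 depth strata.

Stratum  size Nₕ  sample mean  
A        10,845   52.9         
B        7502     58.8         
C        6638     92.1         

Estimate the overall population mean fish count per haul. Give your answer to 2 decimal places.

N = 10845 + 7502 + 6638 = 24985.
Overall mean = Σ (Nₕ/N)·x̄ₕ — weight by population share, not a simple average.
Σ Nₕx̄ₕ = 10845·52.9 + 7502·58.8 + 6638·92.1 = 573700.5 + 441117.6 + 611359.8 = 1626177.9.
Divide by N: 1626177.9 / 24985 = 65.0862... → 65.09.

65.09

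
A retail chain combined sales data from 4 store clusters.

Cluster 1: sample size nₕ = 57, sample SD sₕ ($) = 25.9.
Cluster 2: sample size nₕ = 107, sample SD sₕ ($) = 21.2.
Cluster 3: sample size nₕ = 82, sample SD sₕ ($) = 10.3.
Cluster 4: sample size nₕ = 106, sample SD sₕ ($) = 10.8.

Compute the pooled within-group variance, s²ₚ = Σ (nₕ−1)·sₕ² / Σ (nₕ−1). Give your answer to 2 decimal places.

Degrees of freedom: 56 + 106 + 81 + 105 = 348.
Σ(nₕ−1)sₕ² = 56·670.81 + 106·449.44 + 81·106.09 + 105·116.64 = 106046.49.
s²ₚ = 106046.49 / 348 = 304.7313... → 304.73.

304.73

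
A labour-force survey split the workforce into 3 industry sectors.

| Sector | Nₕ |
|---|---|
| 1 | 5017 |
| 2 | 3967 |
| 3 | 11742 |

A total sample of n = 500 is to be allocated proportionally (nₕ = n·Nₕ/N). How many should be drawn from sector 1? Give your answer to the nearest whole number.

N = 5017 + 3967 + 11742 = 20726.
n_1 = 500·5017/20726 = 121.032... → 121.

121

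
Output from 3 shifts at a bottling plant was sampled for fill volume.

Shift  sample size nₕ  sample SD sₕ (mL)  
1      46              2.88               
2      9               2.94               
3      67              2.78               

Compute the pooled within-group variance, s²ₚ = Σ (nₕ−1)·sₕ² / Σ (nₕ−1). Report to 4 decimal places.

Degrees of freedom: 45 + 8 + 66 = 119.
Σ(nₕ−1)sₕ² = 45·8.2944 + 8·8.6436 + 66·7.7284 = 952.4712.
s²ₚ = 952.4712 / 119 = 8.003960... → 8.0040.

8.0040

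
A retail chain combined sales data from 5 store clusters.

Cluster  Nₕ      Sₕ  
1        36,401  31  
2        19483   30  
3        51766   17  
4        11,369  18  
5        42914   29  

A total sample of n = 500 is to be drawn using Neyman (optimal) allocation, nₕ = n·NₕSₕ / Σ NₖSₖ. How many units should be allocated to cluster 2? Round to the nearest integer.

Σ NₕSₕ = 36401·31 + 19483·30 + 51766·17 + 11369·18 + 42914·29 = 4042091.
Share for 2: 584490/4042091 = 0.14460.
n_2 = 500 × 0.14460 = 72.300... → 72.

72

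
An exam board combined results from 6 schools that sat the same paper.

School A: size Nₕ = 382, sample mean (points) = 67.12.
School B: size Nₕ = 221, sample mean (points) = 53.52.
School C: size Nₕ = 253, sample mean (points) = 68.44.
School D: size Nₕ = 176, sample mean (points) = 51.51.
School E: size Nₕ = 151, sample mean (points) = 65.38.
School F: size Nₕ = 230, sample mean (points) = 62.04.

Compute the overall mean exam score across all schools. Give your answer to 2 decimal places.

62.27

N = 1413; weights Wₕ = Nₕ/N = (0.2703, 0.1564, 0.1791, 0.1246, 0.1069, 0.1628).
x̄_st = Σ Wₕ·x̄ₕ = 0.2703·67.12 + 0.1564·53.52 + 0.1791·68.44 + 0.1246·51.51 + 0.1069·65.38 + 0.1628·62.04 ≈ 62.2721...
→ 62.27.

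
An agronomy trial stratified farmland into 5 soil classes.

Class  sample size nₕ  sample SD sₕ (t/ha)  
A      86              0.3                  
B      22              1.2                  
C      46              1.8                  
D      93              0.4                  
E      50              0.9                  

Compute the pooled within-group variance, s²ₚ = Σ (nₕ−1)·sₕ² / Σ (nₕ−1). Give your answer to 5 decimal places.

0.81541

Degrees of freedom: 85 + 21 + 45 + 92 + 49 = 292.
Σ(nₕ−1)sₕ² = 85·0.09 + 21·1.44 + 45·3.24 + 92·0.16 + 49·0.81 = 238.1.
s²ₚ = 238.1 / 292 = 0.8154110... → 0.81541.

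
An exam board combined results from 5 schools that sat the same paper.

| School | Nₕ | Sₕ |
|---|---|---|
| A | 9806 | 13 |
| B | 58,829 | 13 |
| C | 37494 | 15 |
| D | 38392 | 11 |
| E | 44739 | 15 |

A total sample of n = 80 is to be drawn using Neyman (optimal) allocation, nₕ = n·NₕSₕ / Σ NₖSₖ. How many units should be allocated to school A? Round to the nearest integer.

4

A: NₕSₕ = 9806·13 = 127478
B: NₕSₕ = 58829·13 = 764777
C: NₕSₕ = 37494·15 = 562410
D: NₕSₕ = 38392·11 = 422312
E: NₕSₕ = 44739·15 = 671085
Σ NₕSₕ = 2548062.
n_A = 80·127478/2548062 = 4.002... → 4.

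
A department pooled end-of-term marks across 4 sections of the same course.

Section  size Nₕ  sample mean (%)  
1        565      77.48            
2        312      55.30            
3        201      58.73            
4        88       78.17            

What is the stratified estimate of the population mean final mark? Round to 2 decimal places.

x̄_st = (Σ Nₕx̄ₕ) / (Σ Nₕ) = (565·77.48 + 312·55.30 + 201·58.73 + 88·78.17) / 1166
= 79713.49 / 1166 = 68.3649... → 68.36.

68.36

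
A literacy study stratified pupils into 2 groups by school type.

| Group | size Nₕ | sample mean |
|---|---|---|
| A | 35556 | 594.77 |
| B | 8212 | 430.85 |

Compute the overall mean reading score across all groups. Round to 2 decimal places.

564.01

N = 35556 + 8212 = 43768.
The stratified mean weights each stratum mean by its population share Nₕ/N.
Σ Nₕx̄ₕ = 35556·594.77 + 8212·430.85 = 21147642.12 + 3538140.2 = 24685782.32.
Divide by N: 24685782.32 / 43768 = 564.0144... → 564.01.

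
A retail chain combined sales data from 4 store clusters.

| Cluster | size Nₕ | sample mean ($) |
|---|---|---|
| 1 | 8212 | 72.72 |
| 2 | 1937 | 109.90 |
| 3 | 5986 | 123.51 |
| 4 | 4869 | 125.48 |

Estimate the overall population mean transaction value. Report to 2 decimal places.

x̄_st = (Σ Nₕx̄ₕ) / (Σ Nₕ) = (8212·72.72 + 1937·109.90 + 5986·123.51 + 4869·125.48) / 21004
= 2160345.92 / 21004 = 102.8540... → 102.85.

102.85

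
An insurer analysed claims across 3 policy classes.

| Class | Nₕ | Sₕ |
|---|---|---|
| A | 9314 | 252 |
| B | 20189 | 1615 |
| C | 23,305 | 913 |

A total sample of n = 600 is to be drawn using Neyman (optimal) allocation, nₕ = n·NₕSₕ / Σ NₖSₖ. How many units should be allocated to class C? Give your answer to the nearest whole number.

Σ NₕSₕ = 9314·252 + 20189·1615 + 23305·913 = 56229828.
Share for C: 21277465/56229828 = 0.37840.
n_C = 600 × 0.37840 = 227.041... → 227.

227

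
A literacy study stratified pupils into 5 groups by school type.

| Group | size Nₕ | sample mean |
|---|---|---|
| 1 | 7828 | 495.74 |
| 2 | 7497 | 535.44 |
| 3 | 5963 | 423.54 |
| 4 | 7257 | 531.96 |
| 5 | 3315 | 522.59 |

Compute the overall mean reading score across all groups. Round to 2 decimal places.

502.61

N = 7828 + 7497 + 5963 + 7257 + 3315 = 31860.
Weight each subgroup mean by Nₕ/N and sum.
Σ Nₕx̄ₕ = 7828·495.74 + 7497·535.44 + 5963·423.54 + 7257·531.96 + 3315·522.59 = 3880652.72 + 4014193.68 + 2525569.02 + 3860433.72 + 1732385.85 = 16013234.99.
Divide by N: 16013234.99 / 31860 = 502.6125... → 502.61.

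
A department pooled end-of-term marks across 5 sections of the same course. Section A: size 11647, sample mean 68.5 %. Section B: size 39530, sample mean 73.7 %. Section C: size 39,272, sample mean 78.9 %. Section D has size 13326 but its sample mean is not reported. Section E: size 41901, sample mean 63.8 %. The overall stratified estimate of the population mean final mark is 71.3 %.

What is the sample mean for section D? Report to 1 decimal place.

N = 11647 + 39530 + 39272 + 13326 + 41901 = 145676.
Overall total = μ·N = 71.3·145676 = 10386698.8.
Subtract the known strata: 11647·68.5 + 39530·73.7 + 39272·78.9 + 41901·63.8 = 9483025.1.
Remaining total for section D: 10386698.8 − 9483025.1 = 903673.7.
Divide by its size: 903673.7 / 13326 = 67.813... → 67.8.

67.8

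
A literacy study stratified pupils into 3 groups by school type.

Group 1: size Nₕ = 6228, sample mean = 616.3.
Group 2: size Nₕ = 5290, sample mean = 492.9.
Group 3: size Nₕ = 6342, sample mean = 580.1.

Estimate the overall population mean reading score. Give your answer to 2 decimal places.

N = 6228 + 5290 + 6342 = 17860.
Overall mean = Σ (Nₕ/N)·x̄ₕ — weight by population share, not a simple average.
Σ Nₕx̄ₕ = 6228·616.3 + 5290·492.9 + 6342·580.1 = 3838316.4 + 2607441 + 3678994.2 = 10124751.6.
Divide by N: 10124751.6 / 17860 = 566.8954... → 566.90.

566.90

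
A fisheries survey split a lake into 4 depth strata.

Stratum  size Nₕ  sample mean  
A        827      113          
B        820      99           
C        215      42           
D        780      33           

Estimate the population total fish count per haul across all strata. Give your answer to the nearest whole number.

209401

Population total = Σ Nₕ·x̄ₕ (each stratum's size times its mean).
827·113 + 820·99 + 215·42 + 780·33 = 93451 + 81180 + 9030 + 25740 = 209401.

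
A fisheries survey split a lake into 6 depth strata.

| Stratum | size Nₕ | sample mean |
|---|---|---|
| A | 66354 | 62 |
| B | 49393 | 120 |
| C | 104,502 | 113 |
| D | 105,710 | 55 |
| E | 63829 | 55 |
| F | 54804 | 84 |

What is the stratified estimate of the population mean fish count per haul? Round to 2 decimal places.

80.47

x̄_st = (Σ Nₕx̄ₕ) / (Σ Nₕ) = (66354·62 + 49393·120 + 104502·113 + 105710·55 + 63829·55 + 54804·84) / 444592
= 35778015 / 444592 = 80.4738... → 80.47.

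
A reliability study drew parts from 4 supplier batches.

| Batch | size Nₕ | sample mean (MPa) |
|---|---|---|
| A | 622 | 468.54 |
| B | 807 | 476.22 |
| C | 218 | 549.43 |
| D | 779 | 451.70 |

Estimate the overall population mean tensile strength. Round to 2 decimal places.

472.96

N = 622 + 807 + 218 + 779 = 2426.
The stratified mean weights each stratum mean by its population share Nₕ/N.
Σ Nₕx̄ₕ = 622·468.54 + 807·476.22 + 218·549.43 + 779·451.70 = 291431.88 + 384309.54 + 119775.74 + 351874.3 = 1147391.46.
Divide by N: 1147391.46 / 2426 = 472.9561... → 472.96.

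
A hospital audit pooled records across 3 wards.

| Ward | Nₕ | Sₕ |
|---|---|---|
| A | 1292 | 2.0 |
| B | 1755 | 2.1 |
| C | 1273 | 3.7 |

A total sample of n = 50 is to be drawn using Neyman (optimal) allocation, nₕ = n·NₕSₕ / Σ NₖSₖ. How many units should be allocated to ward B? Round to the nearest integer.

Σ NₕSₕ = 1292·2.0 + 1755·2.1 + 1273·3.7 = 10979.6.
Share for B: 3685.5/10979.6 = 0.33567.
n_B = 50 × 0.33567 = 16.783... → 17.

17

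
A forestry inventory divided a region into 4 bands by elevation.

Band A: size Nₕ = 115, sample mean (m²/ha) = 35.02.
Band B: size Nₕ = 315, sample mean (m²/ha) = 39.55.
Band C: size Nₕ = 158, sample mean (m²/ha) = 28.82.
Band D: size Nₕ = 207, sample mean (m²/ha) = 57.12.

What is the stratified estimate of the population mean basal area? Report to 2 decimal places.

41.34

x̄_st = (Σ Nₕx̄ₕ) / (Σ Nₕ) = (115·35.02 + 315·39.55 + 158·28.82 + 207·57.12) / 795
= 32862.95 / 795 = 41.3370... → 41.34.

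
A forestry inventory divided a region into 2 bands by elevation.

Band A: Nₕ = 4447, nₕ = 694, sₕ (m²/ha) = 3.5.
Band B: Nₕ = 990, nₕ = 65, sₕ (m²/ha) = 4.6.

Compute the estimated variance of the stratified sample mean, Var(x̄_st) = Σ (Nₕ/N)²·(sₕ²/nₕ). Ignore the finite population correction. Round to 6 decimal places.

N = 5437; Wₕ = Nₕ/N.
band A: (4447/5437)²·3.5²/694 = 0.011808431
band B: (990/5437)²·4.6²/65 = 0.010793295
Sum = 0.022601726 → 0.022602.

0.022602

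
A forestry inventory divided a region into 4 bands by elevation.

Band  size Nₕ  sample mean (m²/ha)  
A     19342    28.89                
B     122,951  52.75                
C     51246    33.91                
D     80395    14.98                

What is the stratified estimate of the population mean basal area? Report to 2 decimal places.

N = 19342 + 122951 + 51246 + 80395 = 273934.
Weight each subgroup mean by Nₕ/N and sum.
Σ Nₕx̄ₕ = 19342·28.89 + 122951·52.75 + 51246·33.91 + 80395·14.98 = 558790.38 + 6485665.25 + 1737751.86 + 1204317.1 = 9986524.59.
Divide by N: 9986524.59 / 273934 = 36.4560... → 36.46.

36.46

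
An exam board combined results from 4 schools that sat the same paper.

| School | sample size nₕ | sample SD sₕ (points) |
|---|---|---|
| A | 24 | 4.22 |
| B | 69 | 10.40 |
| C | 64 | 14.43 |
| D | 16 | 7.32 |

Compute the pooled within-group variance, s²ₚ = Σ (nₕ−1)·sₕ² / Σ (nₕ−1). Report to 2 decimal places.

128.32

Degrees of freedom: 23 + 68 + 63 + 15 = 169.
Σ(nₕ−1)sₕ² = 23·17.8084 + 68·108.16 + 63·208.2249 + 15·53.5824 = 21686.3779.
s²ₚ = 21686.3779 / 169 = 128.3218... → 128.32.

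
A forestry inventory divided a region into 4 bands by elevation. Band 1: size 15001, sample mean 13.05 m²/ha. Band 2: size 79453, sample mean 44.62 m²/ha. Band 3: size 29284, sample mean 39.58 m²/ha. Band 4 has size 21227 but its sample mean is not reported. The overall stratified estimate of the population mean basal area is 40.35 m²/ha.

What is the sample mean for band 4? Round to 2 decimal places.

44.72

Σ Nₕx̄ₕ = N·μ, so 21227·x̄_4 = 144965·40.35 − (15001·13.05 + 79453·44.62 + 29284·39.58).
= 5849337.75 − 4900016.63 = 949321.12.
x̄_4 = 949321.12 / 21227 = 44.7223... → 44.72.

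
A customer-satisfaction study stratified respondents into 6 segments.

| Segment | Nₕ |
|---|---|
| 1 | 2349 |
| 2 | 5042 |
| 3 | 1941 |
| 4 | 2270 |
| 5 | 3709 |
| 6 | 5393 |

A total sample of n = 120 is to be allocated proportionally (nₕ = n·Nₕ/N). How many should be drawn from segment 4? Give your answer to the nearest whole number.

13

Share of segment 4 = 2270/20704 = 0.10964.
Allocate 120 × 0.10964 = 13.157... → 13.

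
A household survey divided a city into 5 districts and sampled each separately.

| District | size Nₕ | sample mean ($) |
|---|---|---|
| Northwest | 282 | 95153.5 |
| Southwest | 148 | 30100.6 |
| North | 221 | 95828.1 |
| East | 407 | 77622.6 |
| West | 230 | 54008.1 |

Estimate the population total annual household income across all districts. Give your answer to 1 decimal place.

Estimate total by summing Nₕ·x̄ₕ over strata.
282·95153.5 + 148·30100.6 + 221·95828.1 + 407·77622.6 + 230·54008.1 = 26833287 + 4454888.8 + 21178010.1 + 31592398.2 + 12421863 = 96480447.1.

96480447.1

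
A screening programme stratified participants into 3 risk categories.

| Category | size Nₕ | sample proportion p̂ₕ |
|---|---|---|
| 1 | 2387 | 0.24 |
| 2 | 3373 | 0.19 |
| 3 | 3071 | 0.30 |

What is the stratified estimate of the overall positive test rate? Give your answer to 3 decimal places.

Wₕ = Nₕ/N with N = 8831: 0.2703, 0.3819, 0.3478.
p̂_st = 0.2703·0.24 + 0.3819·0.19 + 0.3478·0.30 ≈ 0.24177... → 0.242.

0.242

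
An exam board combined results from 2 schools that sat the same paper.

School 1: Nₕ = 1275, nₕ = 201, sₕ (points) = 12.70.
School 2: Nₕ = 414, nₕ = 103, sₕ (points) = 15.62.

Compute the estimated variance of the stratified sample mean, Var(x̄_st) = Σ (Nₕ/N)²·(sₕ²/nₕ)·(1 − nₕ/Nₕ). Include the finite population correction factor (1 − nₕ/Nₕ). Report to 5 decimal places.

N = 1689; Wₕ = Nₕ/N.
school 1: (1275/1689)²·12.70²/201·(1 − 201/1275) = 0.38518250
school 2: (414/1689)²·15.62²/103·(1 − 103/414) = 0.10691195
Sum = 0.49209446 → 0.49209.

0.49209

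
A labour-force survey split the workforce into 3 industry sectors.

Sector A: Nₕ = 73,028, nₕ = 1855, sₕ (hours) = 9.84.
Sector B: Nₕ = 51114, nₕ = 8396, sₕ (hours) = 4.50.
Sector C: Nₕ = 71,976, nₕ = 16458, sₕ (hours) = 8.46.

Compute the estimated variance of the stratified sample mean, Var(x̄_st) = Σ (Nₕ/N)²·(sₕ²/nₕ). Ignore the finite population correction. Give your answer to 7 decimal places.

0.0079871

N = 196118; Wₕ = Nₕ/N.
sector A: (73028/196118)²·9.84²/1855 = 0.0072375268
sector B: (51114/196118)²·4.50²/8396 = 0.0001638315
sector C: (71976/196118)²·8.46²/16458 = 0.0005857390
Sum = 0.0079870974 → 0.0079871.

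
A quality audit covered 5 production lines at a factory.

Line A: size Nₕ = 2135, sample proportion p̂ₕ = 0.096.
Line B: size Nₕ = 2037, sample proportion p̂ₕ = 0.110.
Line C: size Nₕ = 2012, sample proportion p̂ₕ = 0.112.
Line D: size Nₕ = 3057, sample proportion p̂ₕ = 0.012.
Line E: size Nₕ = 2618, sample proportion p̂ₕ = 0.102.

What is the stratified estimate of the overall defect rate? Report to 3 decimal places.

0.081

Wₕ = Nₕ/N with N = 11859: 0.1800, 0.1718, 0.1697, 0.2578, 0.2208.
p̂_st = 0.1800·0.096 + 0.1718·0.110 + 0.1697·0.112 + 0.2578·0.012 + 0.2208·0.102 ≈ 0.08079... → 0.081.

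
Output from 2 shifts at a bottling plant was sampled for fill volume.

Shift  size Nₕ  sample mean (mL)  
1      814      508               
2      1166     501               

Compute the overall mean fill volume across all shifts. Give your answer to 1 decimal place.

503.9

x̄_st = (Σ Nₕx̄ₕ) / (Σ Nₕ) = (814·508 + 1166·501) / 1980
= 997678 / 1980 = 503.878... → 503.9.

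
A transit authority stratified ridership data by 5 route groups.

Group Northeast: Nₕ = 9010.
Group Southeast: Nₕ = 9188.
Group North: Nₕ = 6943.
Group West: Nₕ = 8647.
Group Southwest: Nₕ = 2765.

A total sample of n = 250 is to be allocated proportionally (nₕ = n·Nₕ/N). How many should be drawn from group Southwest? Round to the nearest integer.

19

N = 9010 + 9188 + 6943 + 8647 + 2765 = 36553.
n_Southwest = 250·2765/36553 = 18.911... → 19.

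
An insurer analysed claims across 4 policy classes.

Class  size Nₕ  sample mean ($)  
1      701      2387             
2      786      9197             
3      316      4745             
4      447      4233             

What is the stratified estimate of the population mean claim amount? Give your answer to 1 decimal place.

N = 701 + 786 + 316 + 447 = 2250.
Overall mean = Σ (Nₕ/N)·x̄ₕ — weight by population share, not a simple average.
Σ Nₕx̄ₕ = 701·2387 + 786·9197 + 316·4745 + 447·4233 = 1673287 + 7228842 + 1499420 + 1892151 = 12293700.
Divide by N: 12293700 / 2250 = 5463.867... → 5463.9.

5463.9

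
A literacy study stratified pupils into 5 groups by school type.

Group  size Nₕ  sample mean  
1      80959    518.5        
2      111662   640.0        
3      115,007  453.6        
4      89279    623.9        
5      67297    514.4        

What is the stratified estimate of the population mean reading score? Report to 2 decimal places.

N = 464204; weights Wₕ = Nₕ/N = (0.1744, 0.2405, 0.2478, 0.1923, 0.1450).
x̄_st = Σ Wₕ·x̄ₕ = 0.1744·518.5 + 0.2405·640.0 + 0.2478·453.6 + 0.1923·623.9 + 0.1450·514.4 ≈ 551.3241...
→ 551.32.

551.32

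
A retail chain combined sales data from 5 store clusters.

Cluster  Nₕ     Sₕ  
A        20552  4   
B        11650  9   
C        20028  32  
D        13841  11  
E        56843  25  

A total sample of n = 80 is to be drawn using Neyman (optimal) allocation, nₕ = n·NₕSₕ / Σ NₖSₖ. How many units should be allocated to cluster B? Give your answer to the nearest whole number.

3

Σ NₕSₕ = 20552·4 + 11650·9 + 20028·32 + 13841·11 + 56843·25 = 2401280.
Share for B: 104850/2401280 = 0.04366.
n_B = 80 × 0.04366 = 3.493... → 3.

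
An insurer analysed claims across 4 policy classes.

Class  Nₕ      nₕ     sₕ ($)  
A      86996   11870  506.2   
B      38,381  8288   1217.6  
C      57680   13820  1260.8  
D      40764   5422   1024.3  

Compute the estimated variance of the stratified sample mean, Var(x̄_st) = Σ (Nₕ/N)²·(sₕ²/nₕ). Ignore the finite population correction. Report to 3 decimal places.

22.579

N = 223821; Wₕ = Nₕ/N.
class A: (86996/223821)²·506.2²/11870 = 3.261298
class B: (38381/223821)²·1217.6²/8288 = 5.260057
class C: (57680/223821)²·1260.8²/13820 = 7.638942
class D: (40764/223821)²·1024.3²/5422 = 6.418695
Sum = 22.578992 → 22.579.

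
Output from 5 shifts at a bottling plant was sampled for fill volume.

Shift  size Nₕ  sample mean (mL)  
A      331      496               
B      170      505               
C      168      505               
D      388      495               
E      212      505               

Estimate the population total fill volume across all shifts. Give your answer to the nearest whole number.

Population total = Σ Nₕ·x̄ₕ (each stratum's size times its mean).
331·496 + 170·505 + 168·505 + 388·495 + 212·505 = 164176 + 85850 + 84840 + 192060 + 107060 = 633986.

633986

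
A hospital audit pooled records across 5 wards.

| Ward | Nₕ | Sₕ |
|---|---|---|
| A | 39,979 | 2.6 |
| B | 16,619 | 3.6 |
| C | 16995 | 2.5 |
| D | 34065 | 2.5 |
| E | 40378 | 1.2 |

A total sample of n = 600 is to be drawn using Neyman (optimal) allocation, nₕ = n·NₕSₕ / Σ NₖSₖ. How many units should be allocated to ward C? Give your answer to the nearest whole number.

75

A: NₕSₕ = 39979·2.6 = 103945.4
B: NₕSₕ = 16619·3.6 = 59828.4
C: NₕSₕ = 16995·2.5 = 42487.5
D: NₕSₕ = 34065·2.5 = 85162.5
E: NₕSₕ = 40378·1.2 = 48453.6
Σ NₕSₕ = 339877.4.
n_C = 600·42487.5/339877.4 = 75.005... → 75.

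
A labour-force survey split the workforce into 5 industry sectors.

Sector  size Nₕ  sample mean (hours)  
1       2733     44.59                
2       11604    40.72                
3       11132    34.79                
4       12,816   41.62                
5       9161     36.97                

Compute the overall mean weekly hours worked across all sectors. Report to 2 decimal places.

39.07

N = 47446; weights Wₕ = Nₕ/N = (0.0576, 0.2446, 0.2346, 0.2701, 0.1931).
x̄_st = Σ Wₕ·x̄ₕ = 0.0576·44.59 + 0.2446·40.72 + 0.2346·34.79 + 0.2701·41.62 + 0.1931·36.97 ≈ 39.0706...
→ 39.07.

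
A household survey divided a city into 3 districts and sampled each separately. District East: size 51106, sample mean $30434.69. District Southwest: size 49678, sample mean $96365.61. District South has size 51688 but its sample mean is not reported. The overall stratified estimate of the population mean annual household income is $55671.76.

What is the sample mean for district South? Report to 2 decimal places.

N = 51106 + 49678 + 51688 = 152472.
Overall total = μ·N = 55671.76·152472 = 8488384590.72.
Subtract the known strata: 51106·30434.69 + 49678·96365.61 = 6342646040.72.
Remaining total for district South: 8488384590.72 − 6342646040.72 = 2145738550.
Divide by its size: 2145738550 / 51688 = 41513.2826... → 41513.28.

41513.28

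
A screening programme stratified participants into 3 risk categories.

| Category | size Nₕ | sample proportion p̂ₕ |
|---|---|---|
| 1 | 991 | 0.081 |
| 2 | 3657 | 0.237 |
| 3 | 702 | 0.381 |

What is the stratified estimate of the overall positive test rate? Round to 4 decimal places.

N = 991 + 3657 + 702 = 5350.
Overall proportion = Σ (Nₕ/N)·p̂ₕ.
Σ Nₕp̂ₕ = 80.271 + 866.709 + 267.462 = 1214.442.
1214.442 / 5350 = 0.226999... → 0.2270.

0.2270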